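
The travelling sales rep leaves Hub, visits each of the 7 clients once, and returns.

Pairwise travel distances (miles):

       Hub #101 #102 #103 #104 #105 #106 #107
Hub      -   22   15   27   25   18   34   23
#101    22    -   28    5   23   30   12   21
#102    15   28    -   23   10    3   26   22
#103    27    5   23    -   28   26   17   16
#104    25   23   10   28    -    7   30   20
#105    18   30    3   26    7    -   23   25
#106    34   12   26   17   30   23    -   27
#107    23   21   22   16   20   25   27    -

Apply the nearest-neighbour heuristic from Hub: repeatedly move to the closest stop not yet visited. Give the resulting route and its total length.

Nearest-neighbour total = 112 miles; route Hub → #102 → #105 → #104 → #107 → #103 → #101 → #106 → Hub.

At Hub the remaining stops are #102 15, #105 18, #101 22, #107 23, #104 25, #103 27, #106 34; go to #102.
At #102 the remaining stops are #105 3, #104 10, #107 22, #103 23, #106 26, #101 28; go to #105.
At #105 the remaining stops are #104 7, #106 23, #107 25, #103 26, #101 30; go to #104.
At #104 the remaining stops are #107 20, #101 23, #103 28, #106 30; go to #107.
At #107 the remaining stops are #103 16, #101 21, #106 27; go to #103.
At #103 the remaining stops are #101 5, #106 17; go to #101.
At #101 the remaining stops are #106 12; go to #106.
Return #106→Hub: 34.
Total = 15 + 3 + 7 + 20 + 16 + 5 + 12 + 34 = 112.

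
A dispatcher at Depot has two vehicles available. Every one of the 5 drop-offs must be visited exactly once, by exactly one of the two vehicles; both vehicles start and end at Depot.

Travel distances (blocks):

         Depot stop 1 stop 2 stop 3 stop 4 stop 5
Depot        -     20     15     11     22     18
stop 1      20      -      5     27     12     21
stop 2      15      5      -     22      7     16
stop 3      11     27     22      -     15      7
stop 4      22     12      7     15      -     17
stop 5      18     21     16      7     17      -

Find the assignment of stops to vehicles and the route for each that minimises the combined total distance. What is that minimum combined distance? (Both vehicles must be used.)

89 blocks — the smallest possible combined total.

Check every non-empty split of the stops between the two vehicles; for each half take its own optimal tour:
  {stop 1} + {stop 2, stop 3, stop 4, stop 5}: 40 + 57 = 97
  {stop 2} + {stop 1, stop 3, stop 4, stop 5}: 30 + 67 = 97
  {stop 1, stop 2} + {stop 3, stop 4, stop 5}: 40 + 57 = 97
  {stop 3} + {stop 1, stop 2, stop 4, stop 5}: 22 + 67 = 89
  {stop 1, stop 3} + {stop 2, stop 4, stop 5}: 58 + 57 = 115
  {stop 2, stop 3} + {stop 1, stop 4, stop 5}: 48 + 67 = 115
  … (15 splits in total)
Best: vehicle 1 Depot → stop 3 → Depot = 22; vehicle 2 Depot → stop 1 → stop 2 → stop 4 → stop 5 → Depot = 67; combined 89.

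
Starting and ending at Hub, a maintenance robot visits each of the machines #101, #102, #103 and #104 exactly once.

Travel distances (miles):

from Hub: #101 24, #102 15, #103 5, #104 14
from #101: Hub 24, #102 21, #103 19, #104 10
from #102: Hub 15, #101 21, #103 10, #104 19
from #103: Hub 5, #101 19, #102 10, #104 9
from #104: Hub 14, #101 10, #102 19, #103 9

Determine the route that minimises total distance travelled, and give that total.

60 miles — the shortest possible round trip.

There are 12 distinct closed tours to check (reversals are equivalent).
Hub - #101 - #102 - #103 - #104 - Hub: 24+21+10+9+14 = 78
Hub - #101 - #102 - #104 - #103 - Hub: 24+21+19+9+5 = 78
Hub - #101 - #103 - #102 - #104 - Hub: 24+19+10+19+14 = 86
Hub - #101 - #103 - #104 - #102 - Hub: 24+19+9+19+15 = 86
Hub - #101 - #104 - #102 - #103 - Hub: 24+10+19+10+5 = 68
Hub - #101 - #104 - #103 - #102 - Hub: 24+10+9+10+15 = 68
Hub - #102 - #101 - #103 - #104 - Hub: 15+21+19+9+14 = 78
Hub - #102 - #101 - #104 - #103 - Hub: 15+21+10+9+5 = 60
Hub - #102 - #103 - #101 - #104 - Hub: 15+10+19+10+14 = 68
Hub - #102 - #104 - #101 - #103 - Hub: 15+19+10+19+5 = 68
Hub - #103 - #101 - #102 - #104 - Hub: 5+19+21+19+14 = 78
Hub - #103 - #102 - #101 - #104 - Hub: 5+10+21+10+14 = 60
The minimum is 60.
One optimal route: Hub → #102 → #101 → #104 → #103 → Hub (or its reverse).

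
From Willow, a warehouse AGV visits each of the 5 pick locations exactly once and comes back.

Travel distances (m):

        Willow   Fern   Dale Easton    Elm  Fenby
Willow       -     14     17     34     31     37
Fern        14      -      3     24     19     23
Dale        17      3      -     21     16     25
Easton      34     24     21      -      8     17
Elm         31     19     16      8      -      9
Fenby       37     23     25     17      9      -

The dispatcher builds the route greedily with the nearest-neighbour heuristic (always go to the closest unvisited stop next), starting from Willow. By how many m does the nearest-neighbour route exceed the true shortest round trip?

From Willow: Fern=14, Dale=17, Elm=31, Easton=34, Fenby=37 → choose Fern (14).
From Fern: Dale=3, Elm=19, Fenby=23, Easton=24 → choose Dale (3).
From Dale: Elm=16, Easton=21, Fenby=25 → choose Elm (16).
From Elm: Easton=8, Fenby=9 → choose Easton (8).
From Easton: Fenby=17 → choose Fenby (17).
NN route Willow → Fern → Dale → Elm → Easton → Fenby → Willow costs 95.
Optimal: Willow → Fern → Dale → Easton → Elm → Fenby → Willow costs 92 (by enumerating all 60 distinct tours).
Excess = 95 − 92 = 3.

3 m longer than the optimal tour.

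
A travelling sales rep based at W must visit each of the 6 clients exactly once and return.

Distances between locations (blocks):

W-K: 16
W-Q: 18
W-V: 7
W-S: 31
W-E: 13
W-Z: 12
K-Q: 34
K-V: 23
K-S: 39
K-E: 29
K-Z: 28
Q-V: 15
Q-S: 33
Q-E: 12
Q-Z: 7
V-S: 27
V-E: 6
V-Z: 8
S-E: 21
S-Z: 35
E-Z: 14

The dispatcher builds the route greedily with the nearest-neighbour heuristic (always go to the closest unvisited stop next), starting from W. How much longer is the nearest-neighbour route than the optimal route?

From W: V=7, Z=12, E=13, K=16, Q=18, S=31 → choose V (7).
From V: E=6, Z=8, Q=15, K=23, S=27 → choose E (6).
From E: Q=12, Z=14, S=21, K=29 → choose Q (12).
From Q: Z=7, S=33, K=34 → choose Z (7).
From Z: K=28, S=35 → choose K (28).
From K: S=39 → choose S (39).
NN route W → V → E → Q → Z → K → S → W costs 130.
Optimal: W → K → S → E → Q → Z → V → W costs 110 (by enumerating all 360 distinct tours).
Excess = 130 − 110 = 20.

Excess over optimum: 20 blocks.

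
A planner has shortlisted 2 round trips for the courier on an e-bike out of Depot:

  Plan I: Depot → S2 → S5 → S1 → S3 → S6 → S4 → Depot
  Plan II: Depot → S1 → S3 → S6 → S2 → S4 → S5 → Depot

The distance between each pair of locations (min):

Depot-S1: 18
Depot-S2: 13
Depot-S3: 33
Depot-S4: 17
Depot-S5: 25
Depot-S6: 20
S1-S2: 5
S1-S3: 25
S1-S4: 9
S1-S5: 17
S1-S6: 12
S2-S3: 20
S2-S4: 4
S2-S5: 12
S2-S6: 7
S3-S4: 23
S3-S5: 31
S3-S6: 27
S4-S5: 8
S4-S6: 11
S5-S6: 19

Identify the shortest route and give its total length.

Shortest is Plan II, total 114 min.

Plan I: 13 + 12 + 17 + 25 + 27 + 11 + 17 = 122
Plan II: 18 + 25 + 27 + 7 + 4 + 8 + 25 = 114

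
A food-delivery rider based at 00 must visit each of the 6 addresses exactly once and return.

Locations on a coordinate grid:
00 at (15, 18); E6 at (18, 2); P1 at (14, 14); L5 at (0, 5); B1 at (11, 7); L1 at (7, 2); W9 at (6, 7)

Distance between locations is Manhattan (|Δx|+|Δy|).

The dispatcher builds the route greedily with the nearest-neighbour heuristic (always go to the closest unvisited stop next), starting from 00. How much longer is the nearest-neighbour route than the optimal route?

8 longer than the optimal tour.

00: P1=5, B1=15, E6=19, W9=20, L1=24, L5=28 ⇒ P1
P1: B1=10, W9=15, E6=16, L1=19, L5=23 ⇒ B1
B1: W9=5, L1=9, E6=12, L5=13 ⇒ W9
W9: L1=6, L5=8, E6=17 ⇒ L1
L1: L5=10, E6=11 ⇒ L5
L5: E6=21 ⇒ E6
NN route 00 → P1 → B1 → W9 → L1 → L5 → E6 → 00 costs 76.
Optimal: 00 → E6 → L1 → L5 → W9 → B1 → P1 → 00 costs 68 (by enumerating all 360 distinct tours).
Excess = 76 − 68 = 8.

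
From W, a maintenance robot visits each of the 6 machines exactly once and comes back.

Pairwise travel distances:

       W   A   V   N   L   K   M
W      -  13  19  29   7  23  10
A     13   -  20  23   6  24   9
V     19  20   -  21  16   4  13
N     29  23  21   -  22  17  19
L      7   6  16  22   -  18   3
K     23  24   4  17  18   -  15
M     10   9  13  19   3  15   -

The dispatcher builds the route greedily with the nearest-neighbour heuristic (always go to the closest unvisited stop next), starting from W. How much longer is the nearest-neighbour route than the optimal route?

From W: L=7, M=10, A=13, V=19, K=23, N=29 → choose L (7).
From L: M=3, A=6, V=16, K=18, N=22 → choose M (3).
From M: A=9, V=13, K=15, N=19 → choose A (9).
From A: V=20, N=23, K=24 → choose V (20).
From V: K=4, N=21 → choose K (4).
From K: N=17 → choose N (17).
NN route W → L → M → A → V → K → N → W costs 89.
Optimal: W → A → N → K → V → M → L → W costs 80 (by enumerating all 360 distinct tours).
Excess = 89 − 80 = 9.

Excess over optimum: 9.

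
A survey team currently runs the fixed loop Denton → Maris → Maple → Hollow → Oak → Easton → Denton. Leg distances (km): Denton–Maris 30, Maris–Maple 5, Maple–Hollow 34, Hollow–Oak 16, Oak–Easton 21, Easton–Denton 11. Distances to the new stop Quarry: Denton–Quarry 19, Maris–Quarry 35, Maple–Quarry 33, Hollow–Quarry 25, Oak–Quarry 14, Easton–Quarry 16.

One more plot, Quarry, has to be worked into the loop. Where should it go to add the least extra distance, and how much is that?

Insertion cost between consecutive stops i–j is d(i,Quarry) + d(Quarry,j) − d(i,j):
  between Denton and Maris: 19 + 35 − 30 = 24
  between Maris and Maple: 35 + 33 − 5 = 63
  between Maple and Hollow: 33 + 25 − 34 = 24
  between Hollow and Oak: 25 + 14 − 16 = 23
  between Oak and Easton: 14 + 16 − 21 = 9
  between Easton and Denton: 16 + 19 − 11 = 24
Cheapest insertion is between Oak and Easton, adding 9.
New total = 117 + 9 = 126.

+9 km — insert Quarry between Oak and Easton.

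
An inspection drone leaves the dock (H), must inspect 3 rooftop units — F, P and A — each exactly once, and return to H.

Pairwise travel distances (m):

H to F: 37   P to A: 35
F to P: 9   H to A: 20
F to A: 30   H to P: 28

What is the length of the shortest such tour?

87 m — the shortest possible round trip.

With 3 stops there are 3!/2 = 3 distinct round trips (a route and its reverse cost the same).
H→F→P→A→H: 37+9+35+20 = 101
H→F→A→P→H: 37+30+35+28 = 130
H→P→F→A→H: 28+9+30+20 = 87
The minimum is 87.
One optimal route: H → P → F → A → H (or its reverse).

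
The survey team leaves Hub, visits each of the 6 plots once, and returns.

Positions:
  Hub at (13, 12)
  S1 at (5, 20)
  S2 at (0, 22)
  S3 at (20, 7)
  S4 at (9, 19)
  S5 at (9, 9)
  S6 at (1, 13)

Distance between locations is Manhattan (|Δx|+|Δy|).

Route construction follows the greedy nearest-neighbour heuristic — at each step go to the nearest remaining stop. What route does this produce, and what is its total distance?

76 along Hub → S5 → S4 → S1 → S2 → S6 → S3 → Hub.

Hub → [S5:7 / S4:11 / S3:12 / S6:13 / S1:16 / S2:23] → S5 (7)
S5 → [S4:10 / S6:12 / S3:13 / S1:15 / S2:22] → S4 (10)
S4 → [S1:5 / S2:12 / S6:14 / S3:23] → S1 (5)
S1 → [S2:7 / S6:11 / S3:28] → S2 (7)
S2 → [S6:10 / S3:35] → S6 (10)
S6 → [S3:25] → S3 (25)
Return S3→Hub: 12.
Total = 7 + 10 + 5 + 7 + 10 + 25 + 12 = 76.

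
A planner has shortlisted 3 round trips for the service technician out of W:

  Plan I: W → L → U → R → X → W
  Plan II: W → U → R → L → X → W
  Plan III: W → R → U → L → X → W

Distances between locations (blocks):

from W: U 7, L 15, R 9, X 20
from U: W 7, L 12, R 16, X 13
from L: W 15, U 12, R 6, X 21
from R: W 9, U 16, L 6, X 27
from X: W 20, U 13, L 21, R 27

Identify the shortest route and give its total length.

Shortest is Plan II, total 70 blocks.

Plan I: 15 + 12 + 16 + 27 + 20 = 90
Plan II: 7 + 16 + 6 + 21 + 20 = 70
Plan III: 9 + 16 + 12 + 21 + 20 = 78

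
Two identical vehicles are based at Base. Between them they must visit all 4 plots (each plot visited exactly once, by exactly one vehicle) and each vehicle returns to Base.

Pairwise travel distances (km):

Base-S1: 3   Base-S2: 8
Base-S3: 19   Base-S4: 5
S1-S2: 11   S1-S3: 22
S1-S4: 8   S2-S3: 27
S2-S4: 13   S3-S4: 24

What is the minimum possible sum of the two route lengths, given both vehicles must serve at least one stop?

Try each way of splitting the stops between the two vehicles (each non-empty) and, for each split, find the best tour for each vehicle:
  {S1} + {S2, S3, S4}: 6 + 64 = 70
  {S2} + {S1, S3, S4}: 16 + 54 = 70
  {S1, S2} + {S3, S4}: 22 + 48 = 70
  {S3} + {S1, S2, S4}: 38 + 32 = 70
  {S1, S3} + {S2, S4}: 44 + 26 = 70
  {S2, S3} + {S1, S4}: 54 + 16 = 70
  … (7 splits in total)
Best: vehicle 1 Base → S1 → Base = 6; vehicle 2 Base → S2 → S3 → S4 → Base = 64; combined 70.

70 km — the smallest possible combined total.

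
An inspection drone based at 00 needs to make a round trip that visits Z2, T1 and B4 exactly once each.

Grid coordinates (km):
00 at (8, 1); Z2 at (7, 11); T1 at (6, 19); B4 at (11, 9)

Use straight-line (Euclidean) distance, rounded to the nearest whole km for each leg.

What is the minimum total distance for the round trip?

38 km — the shortest possible round trip.

00 → Z2 → T1 → B4 → 00: 10+8+11+9 = 38
00 → Z2 → B4 → T1 → 00: 10+4+11+18 = 43
00 → T1 → Z2 → B4 → 00: 18+8+4+9 = 39
The minimum is 38.
One optimal route: 00 → Z2 → T1 → B4 → 00 (or its reverse).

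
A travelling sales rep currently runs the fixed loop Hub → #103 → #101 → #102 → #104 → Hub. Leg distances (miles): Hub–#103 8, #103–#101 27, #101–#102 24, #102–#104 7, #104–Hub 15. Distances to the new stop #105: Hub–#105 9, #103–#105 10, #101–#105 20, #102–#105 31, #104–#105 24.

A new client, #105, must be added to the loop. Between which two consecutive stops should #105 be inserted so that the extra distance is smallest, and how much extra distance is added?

Insertion cost between consecutive stops i–j is d(i,#105) + d(#105,j) − d(i,j):
  between Hub and #103: 9 + 10 − 8 = 11
  between #103 and #101: 10 + 20 − 27 = 3
  between #101 and #102: 20 + 31 − 24 = 27
  between #102 and #104: 31 + 24 − 7 = 48
  between #104 and Hub: 24 + 9 − 15 = 18
Cheapest insertion is between #103 and #101, adding 3.
New total = 81 + 3 = 84.

+3 miles — insert #105 between #103 and #101.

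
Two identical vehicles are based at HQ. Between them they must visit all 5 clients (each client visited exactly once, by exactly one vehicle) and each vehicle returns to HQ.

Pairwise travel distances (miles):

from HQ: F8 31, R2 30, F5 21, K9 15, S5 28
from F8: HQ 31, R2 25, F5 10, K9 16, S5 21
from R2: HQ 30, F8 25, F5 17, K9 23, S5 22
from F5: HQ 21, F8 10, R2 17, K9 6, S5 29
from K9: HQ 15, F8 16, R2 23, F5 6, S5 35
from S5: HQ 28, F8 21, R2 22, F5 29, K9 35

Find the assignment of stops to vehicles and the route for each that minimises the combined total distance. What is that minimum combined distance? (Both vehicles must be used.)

Try each way of splitting the stops between the two vehicles (each non-empty) and, for each split, find the best tour for each vehicle:
  {F8} + {R2, F5, K9, S5}: 62 + 88 = 150
  {R2} + {F8, F5, K9, S5}: 60 + 80 = 140
  {F8, R2} + {F5, K9, S5}: 86 + 78 = 164
  {F5} + {F8, R2, K9, S5}: 42 + 104 = 146
  {F8, F5} + {R2, K9, S5}: 62 + 88 = 150
  {R2, F5} + {F8, K9, S5}: 68 + 80 = 148
  … (15 splits in total)
  {K9} + {F8, R2, F5, S5}: 30 + 104 = 134  ← best
Best: vehicle 1 HQ → K9 → HQ = 30; vehicle 2 HQ → R2 → S5 → F8 → F5 → HQ = 104; combined 134.

Minimum combined distance: 134 miles.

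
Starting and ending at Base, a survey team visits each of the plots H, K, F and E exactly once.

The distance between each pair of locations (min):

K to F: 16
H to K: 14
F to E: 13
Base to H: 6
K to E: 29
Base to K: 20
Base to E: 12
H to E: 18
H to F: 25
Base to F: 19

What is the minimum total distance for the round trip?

Minimum total distance: 61 min.

With 4 stops there are 4!/2 = 12 distinct round trips (a route and its reverse cost the same).
Base - H - K - F - E - Base: 6+14+16+13+12 = 61
Base - H - K - E - F - Base: 6+14+29+13+19 = 81
Base - H - F - K - E - Base: 6+25+16+29+12 = 88
Base - H - F - E - K - Base: 6+25+13+29+20 = 93
Base - H - E - K - F - Base: 6+18+29+16+19 = 88
Base - H - E - F - K - Base: 6+18+13+16+20 = 73
Base - K - H - F - E - Base: 20+14+25+13+12 = 84
Base - K - H - E - F - Base: 20+14+18+13+19 = 84
Base - K - F - H - E - Base: 20+16+25+18+12 = 91
Base - K - E - H - F - Base: 20+29+18+25+19 = 111
Base - F - H - K - E - Base: 19+25+14+29+12 = 99
Base - F - K - H - E - Base: 19+16+14+18+12 = 79
The minimum is 61.
One optimal route: Base → H → K → F → E → Base (or its reverse).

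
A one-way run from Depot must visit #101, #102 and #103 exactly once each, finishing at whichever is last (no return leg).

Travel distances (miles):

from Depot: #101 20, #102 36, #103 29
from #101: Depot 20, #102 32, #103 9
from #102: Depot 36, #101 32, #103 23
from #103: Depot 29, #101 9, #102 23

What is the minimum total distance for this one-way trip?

There are 3! = 6 possible orderings.
Depot → #101 → #102 → #103: 20+32+23 = 75
Depot → #101 → #103 → #102: 20+9+23 = 52
Depot → #102 → #101 → #103: 36+32+9 = 77
Depot → #102 → #103 → #101: 36+23+9 = 68
Depot → #103 → #101 → #102: 29+9+32 = 70
Depot → #103 → #102 → #101: 29+23+32 = 84
The minimum is 52.
One shortest path: Depot → #101 → #103 → #102.

52 miles — the minimum one-way total.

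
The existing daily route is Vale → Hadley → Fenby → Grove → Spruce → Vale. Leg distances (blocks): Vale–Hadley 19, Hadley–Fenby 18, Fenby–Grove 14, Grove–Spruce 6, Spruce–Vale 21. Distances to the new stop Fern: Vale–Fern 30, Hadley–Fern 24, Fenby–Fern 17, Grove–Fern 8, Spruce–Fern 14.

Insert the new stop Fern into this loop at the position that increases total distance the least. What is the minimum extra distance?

Adding 11 blocks by placing Fern on the Fenby–Grove leg.

Insertion cost between consecutive stops i–j is d(i,Fern) + d(Fern,j) − d(i,j):
  between Vale and Hadley: 30 + 24 − 19 = 35
  between Hadley and Fenby: 24 + 17 − 18 = 23
  between Fenby and Grove: 17 + 8 − 14 = 11
  between Grove and Spruce: 8 + 14 − 6 = 16
  between Spruce and Vale: 14 + 30 − 21 = 23
Cheapest insertion is between Fenby and Grove, adding 11.
New total = 78 + 11 = 89.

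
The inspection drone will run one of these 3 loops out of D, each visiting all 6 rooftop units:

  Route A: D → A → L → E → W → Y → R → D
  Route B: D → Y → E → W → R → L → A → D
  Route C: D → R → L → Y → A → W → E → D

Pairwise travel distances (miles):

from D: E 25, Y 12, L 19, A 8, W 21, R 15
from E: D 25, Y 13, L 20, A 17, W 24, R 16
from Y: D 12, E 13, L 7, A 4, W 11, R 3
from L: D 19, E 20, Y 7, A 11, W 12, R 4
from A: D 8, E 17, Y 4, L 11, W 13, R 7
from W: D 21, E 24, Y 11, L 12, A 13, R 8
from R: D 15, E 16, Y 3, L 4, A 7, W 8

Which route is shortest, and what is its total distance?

Route A: 8 + 11 + 20 + 24 + 11 + 3 + 15 = 92
Route B: 12 + 13 + 24 + 8 + 4 + 11 + 8 = 80
Route C: 15 + 4 + 7 + 4 + 13 + 24 + 25 = 92

Shortest is Route B, total 80 miles.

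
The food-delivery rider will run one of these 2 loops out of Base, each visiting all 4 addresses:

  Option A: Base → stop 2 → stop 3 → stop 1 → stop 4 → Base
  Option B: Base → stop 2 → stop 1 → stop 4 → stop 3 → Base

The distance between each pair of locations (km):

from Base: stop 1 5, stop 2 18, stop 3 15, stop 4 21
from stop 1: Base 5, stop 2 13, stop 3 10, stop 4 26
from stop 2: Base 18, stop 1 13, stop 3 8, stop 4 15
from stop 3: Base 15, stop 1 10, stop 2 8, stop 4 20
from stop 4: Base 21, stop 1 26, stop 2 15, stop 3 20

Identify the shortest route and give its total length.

Shortest is Option A, total 83 km.

Option A: 18 + 8 + 10 + 26 + 21 = 83
Option B: 18 + 13 + 26 + 20 + 15 = 92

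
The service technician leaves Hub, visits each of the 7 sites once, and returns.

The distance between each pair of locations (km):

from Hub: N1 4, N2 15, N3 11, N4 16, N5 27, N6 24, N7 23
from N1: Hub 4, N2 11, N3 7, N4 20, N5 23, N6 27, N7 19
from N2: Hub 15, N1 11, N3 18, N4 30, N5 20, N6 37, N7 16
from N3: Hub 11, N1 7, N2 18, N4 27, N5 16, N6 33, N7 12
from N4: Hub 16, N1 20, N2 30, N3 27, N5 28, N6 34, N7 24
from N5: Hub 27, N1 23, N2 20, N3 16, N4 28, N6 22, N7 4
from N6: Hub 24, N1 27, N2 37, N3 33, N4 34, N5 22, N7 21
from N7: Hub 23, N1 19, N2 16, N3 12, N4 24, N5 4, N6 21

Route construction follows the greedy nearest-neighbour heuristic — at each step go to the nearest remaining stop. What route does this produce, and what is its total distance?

135 km along Hub → N1 → N3 → N7 → N5 → N2 → N4 → N6 → Hub.

From Hub: distances to unvisited — N1=4, N3=11, N2=15, N4=16, N7=23, N6=24, N5=27. Nearest is N1 (4).
From N1: distances to unvisited — N3=7, N2=11, N7=19, N4=20, N5=23, N6=27. Nearest is N3 (7).
From N3: distances to unvisited — N7=12, N5=16, N2=18, N4=27, N6=33. Nearest is N7 (12).
From N7: distances to unvisited — N5=4, N2=16, N6=21, N4=24. Nearest is N5 (4).
From N5: distances to unvisited — N2=20, N6=22, N4=28. Nearest is N2 (20).
From N2: distances to unvisited — N4=30, N6=37. Nearest is N4 (30).
From N4: distances to unvisited — N6=34. Nearest is N6 (34).
Return N6→Hub: 24.
Total = 4 + 7 + 12 + 4 + 20 + 30 + 34 + 24 = 135.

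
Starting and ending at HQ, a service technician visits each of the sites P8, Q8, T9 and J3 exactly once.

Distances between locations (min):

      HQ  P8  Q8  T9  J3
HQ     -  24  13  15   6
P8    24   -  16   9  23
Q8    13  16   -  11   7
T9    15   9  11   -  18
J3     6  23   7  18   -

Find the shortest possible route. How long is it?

53 min — the shortest possible round trip.

With 4 stops there are 4!/2 = 12 distinct round trips (a route and its reverse cost the same).
HQ-P8-Q8-T9-J3-HQ: 24+16+11+18+6 = 75
HQ-P8-Q8-J3-T9-HQ: 24+16+7+18+15 = 80
HQ-P8-T9-Q8-J3-HQ: 24+9+11+7+6 = 57
HQ-P8-T9-J3-Q8-HQ: 24+9+18+7+13 = 71
HQ-P8-J3-Q8-T9-HQ: 24+23+7+11+15 = 80
HQ-P8-J3-T9-Q8-HQ: 24+23+18+11+13 = 89
HQ-Q8-P8-T9-J3-HQ: 13+16+9+18+6 = 62
HQ-Q8-P8-J3-T9-HQ: 13+16+23+18+15 = 85
HQ-Q8-T9-P8-J3-HQ: 13+11+9+23+6 = 62
HQ-Q8-J3-P8-T9-HQ: 13+7+23+9+15 = 67
HQ-T9-P8-Q8-J3-HQ: 15+9+16+7+6 = 53
HQ-T9-Q8-P8-J3-HQ: 15+11+16+23+6 = 71
The minimum is 53.
One optimal route: HQ → T9 → P8 → Q8 → J3 → HQ (or its reverse).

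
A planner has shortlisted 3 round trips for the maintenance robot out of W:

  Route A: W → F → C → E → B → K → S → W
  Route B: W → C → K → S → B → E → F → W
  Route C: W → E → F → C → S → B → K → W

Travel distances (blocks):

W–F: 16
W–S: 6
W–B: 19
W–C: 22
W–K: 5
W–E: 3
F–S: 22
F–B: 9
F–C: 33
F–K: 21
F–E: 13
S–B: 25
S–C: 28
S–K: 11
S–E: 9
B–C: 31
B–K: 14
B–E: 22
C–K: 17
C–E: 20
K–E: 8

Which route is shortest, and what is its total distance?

Route A: 16 + 33 + 20 + 22 + 14 + 11 + 6 = 122
Route B: 22 + 17 + 11 + 25 + 22 + 13 + 16 = 126
Route C: 3 + 13 + 33 + 28 + 25 + 14 + 5 = 121

Shortest is Route C, total 121 blocks.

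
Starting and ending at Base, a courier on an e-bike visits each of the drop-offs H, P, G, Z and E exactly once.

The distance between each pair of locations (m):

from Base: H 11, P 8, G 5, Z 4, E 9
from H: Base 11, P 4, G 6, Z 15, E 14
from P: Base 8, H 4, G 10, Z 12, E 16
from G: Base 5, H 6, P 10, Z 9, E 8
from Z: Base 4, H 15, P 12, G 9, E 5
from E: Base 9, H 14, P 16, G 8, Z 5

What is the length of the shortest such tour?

There are 60 distinct closed tours to check (reversals are equivalent).
Base → H → P → G → Z → E → Base: 11+4+10+9+5+9 = 48
Base → H → P → G → E → Z → Base: 11+4+10+8+5+4 = 42
Base → H → P → Z → G → E → Base: 11+4+12+9+8+9 = 53
Base → H → P → Z → E → G → Base: 11+4+12+5+8+5 = 45
Base → H → P → E → G → Z → Base: 11+4+16+8+9+4 = 52
Base → H → P → E → Z → G → Base: 11+4+16+5+9+5 = 50
Base → H → G → P → Z → E → Base: 11+6+10+12+5+9 = 53
Base → H → G → P → E → Z → Base: 11+6+10+16+5+4 = 52
Base → H → G → Z → P → E → Base: 11+6+9+12+16+9 = 63
Base → H → G → Z → E → P → Base: 11+6+9+5+16+8 = 55
Base → H → G → E → P → Z → Base: 11+6+8+16+12+4 = 57
Base → H → G → E → Z → P → Base: 11+6+8+5+12+8 = 50
Base → H → Z → P → G → E → Base: 11+15+12+10+8+9 = 65
Base → H → Z → P → E → G → Base: 11+15+12+16+8+5 = 67
… (46 more)
Base → P → H → G → E → Z → Base: 8+4+6+8+5+4 = 35  ← best
The minimum is 35.
One optimal route: Base → P → H → G → E → Z → Base (or its reverse).

35 m — the shortest possible round trip.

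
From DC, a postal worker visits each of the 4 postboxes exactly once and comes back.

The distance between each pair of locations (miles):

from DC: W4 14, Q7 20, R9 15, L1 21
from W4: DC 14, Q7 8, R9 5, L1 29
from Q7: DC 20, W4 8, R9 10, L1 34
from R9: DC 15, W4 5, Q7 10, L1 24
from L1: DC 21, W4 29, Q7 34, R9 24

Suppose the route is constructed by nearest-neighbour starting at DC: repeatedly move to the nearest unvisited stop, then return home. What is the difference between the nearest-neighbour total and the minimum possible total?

Excess over optimum: 7 miles.

DC: W4=14, R9=15, Q7=20, L1=21 ⇒ W4
W4: R9=5, Q7=8, L1=29 ⇒ R9
R9: Q7=10, L1=24 ⇒ Q7
Q7: L1=34 ⇒ L1
NN route DC → W4 → R9 → Q7 → L1 → DC costs 84.
Optimal: DC → W4 → Q7 → R9 → L1 → DC costs 77 (by enumerating all 12 distinct tours).
Excess = 84 − 77 = 7.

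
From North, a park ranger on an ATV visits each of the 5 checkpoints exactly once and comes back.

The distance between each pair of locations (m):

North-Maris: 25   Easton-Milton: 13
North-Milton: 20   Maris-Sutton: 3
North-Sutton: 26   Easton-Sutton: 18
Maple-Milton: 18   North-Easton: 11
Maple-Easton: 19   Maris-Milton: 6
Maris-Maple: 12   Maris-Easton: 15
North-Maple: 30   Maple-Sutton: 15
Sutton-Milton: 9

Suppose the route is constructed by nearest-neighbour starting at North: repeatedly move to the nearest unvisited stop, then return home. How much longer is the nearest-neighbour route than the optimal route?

From North: Easton=11, Milton=20, Maris=25, Sutton=26, Maple=30 → choose Easton (11).
From Easton: Milton=13, Maris=15, Sutton=18, Maple=19 → choose Milton (13).
From Milton: Maris=6, Sutton=9, Maple=18 → choose Maris (6).
From Maris: Sutton=3, Maple=12 → choose Sutton (3).
From Sutton: Maple=15 → choose Maple (15).
NN route North → Easton → Milton → Maris → Sutton → Maple → North costs 78.
Optimal: North → Easton → Maple → Maris → Sutton → Milton → North costs 74 (by enumerating all 60 distinct tours).
Excess = 78 − 74 = 4.

Excess over optimum: 4 m.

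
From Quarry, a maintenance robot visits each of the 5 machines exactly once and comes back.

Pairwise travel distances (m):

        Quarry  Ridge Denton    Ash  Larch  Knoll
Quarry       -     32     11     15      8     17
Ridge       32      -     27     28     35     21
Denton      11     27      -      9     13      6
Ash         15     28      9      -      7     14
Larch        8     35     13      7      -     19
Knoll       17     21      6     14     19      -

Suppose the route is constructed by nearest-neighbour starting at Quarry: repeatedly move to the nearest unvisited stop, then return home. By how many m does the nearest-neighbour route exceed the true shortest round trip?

From Quarry: Larch=8, Denton=11, Ash=15, Knoll=17, Ridge=32 → choose Larch (8).
From Larch: Ash=7, Denton=13, Knoll=19, Ridge=35 → choose Ash (7).
From Ash: Denton=9, Knoll=14, Ridge=28 → choose Denton (9).
From Denton: Knoll=6, Ridge=27 → choose Knoll (6).
From Knoll: Ridge=21 → choose Ridge (21).
NN route Quarry → Larch → Ash → Denton → Knoll → Ridge → Quarry costs 83.
Optimal: Quarry → Denton → Knoll → Ridge → Ash → Larch → Quarry costs 81 (by enumerating all 60 distinct tours).
Excess = 83 − 81 = 2.

2 m longer than the optimal tour.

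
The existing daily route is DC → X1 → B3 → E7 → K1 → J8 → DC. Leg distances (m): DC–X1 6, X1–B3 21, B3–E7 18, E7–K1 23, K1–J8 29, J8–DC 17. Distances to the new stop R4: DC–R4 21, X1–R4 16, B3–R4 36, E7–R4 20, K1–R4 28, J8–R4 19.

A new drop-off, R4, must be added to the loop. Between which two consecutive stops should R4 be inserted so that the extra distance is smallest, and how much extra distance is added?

Insertion cost between consecutive stops i–j is d(i,R4) + d(R4,j) − d(i,j):
  between DC and X1: 21 + 16 − 6 = 31
  between X1 and B3: 16 + 36 − 21 = 31
  between B3 and E7: 36 + 20 − 18 = 38
  between E7 and K1: 20 + 28 − 23 = 25
  between K1 and J8: 28 + 19 − 29 = 18
  between J8 and DC: 19 + 21 − 17 = 23
Cheapest insertion is between K1 and J8, adding 18.
New total = 114 + 18 = 132.

+18 m — insert R4 between K1 and J8.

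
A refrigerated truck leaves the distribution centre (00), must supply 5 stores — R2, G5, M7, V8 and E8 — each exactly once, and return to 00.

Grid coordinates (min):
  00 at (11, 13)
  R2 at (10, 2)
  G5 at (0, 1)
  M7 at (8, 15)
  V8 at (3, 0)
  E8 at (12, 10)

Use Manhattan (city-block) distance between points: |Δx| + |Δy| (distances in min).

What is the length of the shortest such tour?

There are 60 distinct closed tours to check (reversals are equivalent).
00→R2→G5→M7→V8→E8→00: 12+11+22+20+19+4 = 88
00→R2→G5→M7→E8→V8→00: 12+11+22+9+19+21 = 94
00→R2→G5→V8→M7→E8→00: 12+11+4+20+9+4 = 60
00→R2→G5→V8→E8→M7→00: 12+11+4+19+9+5 = 60
00→R2→G5→E8→M7→V8→00: 12+11+21+9+20+21 = 94
00→R2→G5→E8→V8→M7→00: 12+11+21+19+20+5 = 88
00→R2→M7→G5→V8→E8→00: 12+15+22+4+19+4 = 76
00→R2→M7→G5→E8→V8→00: 12+15+22+21+19+21 = 110
00→R2→M7→V8→G5→E8→00: 12+15+20+4+21+4 = 76
00→R2→M7→V8→E8→G5→00: 12+15+20+19+21+23 = 110
00→R2→M7→E8→G5→V8→00: 12+15+9+21+4+21 = 82
00→R2→M7→E8→V8→G5→00: 12+15+9+19+4+23 = 82
00→R2→V8→G5→M7→E8→00: 12+9+4+22+9+4 = 60
00→R2→V8→G5→E8→M7→00: 12+9+4+21+9+5 = 60
… (46 more)
00→M7→G5→V8→R2→E8→00: 5+22+4+9+10+4 = 54  ← best
The minimum is 54.
One optimal route: 00 → M7 → G5 → V8 → R2 → E8 → 00 (or its reverse).

Shortest round trip = 54 min.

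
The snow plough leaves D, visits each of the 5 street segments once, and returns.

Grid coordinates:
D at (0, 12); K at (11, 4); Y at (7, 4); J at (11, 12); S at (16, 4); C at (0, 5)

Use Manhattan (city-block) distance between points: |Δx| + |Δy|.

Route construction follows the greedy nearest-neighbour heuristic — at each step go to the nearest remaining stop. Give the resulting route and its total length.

From D: distances to unvisited — C=7, J=11, Y=15, K=19, S=24. Nearest is C (7).
From C: distances to unvisited — Y=8, K=12, S=17, J=18. Nearest is Y (8).
From Y: distances to unvisited — K=4, S=9, J=12. Nearest is K (4).
From K: distances to unvisited — S=5, J=8. Nearest is S (5).
From S: distances to unvisited — J=13. Nearest is J (13).
Return J→D: 11.
Total = 7 + 8 + 4 + 5 + 13 + 11 = 48.

Nearest-neighbour total = 48; route D → C → Y → K → S → J → D.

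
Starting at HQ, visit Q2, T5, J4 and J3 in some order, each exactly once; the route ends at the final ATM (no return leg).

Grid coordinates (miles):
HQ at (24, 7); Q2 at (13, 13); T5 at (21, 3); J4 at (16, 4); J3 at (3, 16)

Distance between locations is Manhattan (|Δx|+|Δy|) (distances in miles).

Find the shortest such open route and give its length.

There are 4! = 24 possible orderings.
HQ→Q2→T5→J4→J3: 17+18+6+25 = 66
HQ→Q2→T5→J3→J4: 17+18+31+25 = 91
HQ→Q2→J4→T5→J3: 17+12+6+31 = 66
HQ→Q2→J4→J3→T5: 17+12+25+31 = 85
HQ→Q2→J3→T5→J4: 17+13+31+6 = 67
HQ→Q2→J3→J4→T5: 17+13+25+6 = 61
HQ→T5→Q2→J4→J3: 7+18+12+25 = 62
HQ→T5→Q2→J3→J4: 7+18+13+25 = 63
HQ→T5→J4→Q2→J3: 7+6+12+13 = 38
HQ→T5→J4→J3→Q2: 7+6+25+13 = 51
HQ→T5→J3→Q2→J4: 7+31+13+12 = 63
HQ→T5→J3→J4→Q2: 7+31+25+12 = 75
HQ→J4→Q2→T5→J3: 11+12+18+31 = 72
HQ→J4→Q2→J3→T5: 11+12+13+31 = 67
… (10 more)
The minimum is 38.
One shortest path: HQ → T5 → J4 → Q2 → J3.

Minimum one-way distance = 38 miles.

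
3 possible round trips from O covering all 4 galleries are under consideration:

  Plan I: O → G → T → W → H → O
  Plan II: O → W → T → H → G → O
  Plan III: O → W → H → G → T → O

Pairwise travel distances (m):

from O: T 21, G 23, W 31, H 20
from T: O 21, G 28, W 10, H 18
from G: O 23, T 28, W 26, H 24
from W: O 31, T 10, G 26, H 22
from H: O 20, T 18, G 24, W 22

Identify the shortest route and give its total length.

103 m — Plan I is the shortest.

Plan I: 23 + 28 + 10 + 22 + 20 = 103
Plan II: 31 + 10 + 18 + 24 + 23 = 106
Plan III: 31 + 22 + 24 + 28 + 21 = 126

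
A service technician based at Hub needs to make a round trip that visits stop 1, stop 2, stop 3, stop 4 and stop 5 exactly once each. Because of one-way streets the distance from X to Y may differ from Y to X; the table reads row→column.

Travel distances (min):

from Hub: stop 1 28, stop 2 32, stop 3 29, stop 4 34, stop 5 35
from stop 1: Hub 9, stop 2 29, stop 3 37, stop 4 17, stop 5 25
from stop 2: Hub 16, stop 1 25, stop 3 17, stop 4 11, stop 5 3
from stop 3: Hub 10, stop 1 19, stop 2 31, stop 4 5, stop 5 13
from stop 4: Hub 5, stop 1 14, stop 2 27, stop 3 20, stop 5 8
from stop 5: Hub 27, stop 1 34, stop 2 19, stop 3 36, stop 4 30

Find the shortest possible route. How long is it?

Hub → stop 1 → stop 2 → stop 3 → stop 4 → stop 5 → Hub: 28+29+17+5+8+27 = 114
Hub → stop 1 → stop 2 → stop 3 → stop 5 → stop 4 → Hub: 28+29+17+13+30+5 = 122
Hub → stop 1 → stop 2 → stop 4 → stop 3 → stop 5 → Hub: 28+29+11+20+13+27 = 128
Hub → stop 1 → stop 2 → stop 4 → stop 5 → stop 3 → Hub: 28+29+11+8+36+10 = 122
Hub → stop 1 → stop 2 → stop 5 → stop 3 → stop 4 → Hub: 28+29+3+36+5+5 = 106
Hub → stop 1 → stop 2 → stop 5 → stop 4 → stop 3 → Hub: 28+29+3+30+20+10 = 120
Hub → stop 1 → stop 3 → stop 2 → stop 4 → stop 5 → Hub: 28+37+31+11+8+27 = 142
Hub → stop 1 → stop 3 → stop 2 → stop 5 → stop 4 → Hub: 28+37+31+3+30+5 = 134
Hub → stop 1 → stop 3 → stop 4 → stop 2 → stop 5 → Hub: 28+37+5+27+3+27 = 127
Hub → stop 1 → stop 3 → stop 4 → stop 5 → stop 2 → Hub: 28+37+5+8+19+16 = 113
Hub → stop 1 → stop 3 → stop 5 → stop 2 → stop 4 → Hub: 28+37+13+19+11+5 = 113
Hub → stop 1 → stop 3 → stop 5 → stop 4 → stop 2 → Hub: 28+37+13+30+27+16 = 151
Hub → stop 1 → stop 4 → stop 2 → stop 3 → stop 5 → Hub: 28+17+27+17+13+27 = 129
Hub → stop 1 → stop 4 → stop 2 → stop 5 → stop 3 → Hub: 28+17+27+3+36+10 = 121
… (106 more)
Hub → stop 3 → stop 4 → stop 5 → stop 2 → stop 1 → Hub: 29+5+8+19+25+9 = 95  ← best
The minimum is 95.
One optimal route: Hub → stop 3 → stop 4 → stop 5 → stop 2 → stop 1 → Hub.

Minimum total distance: 95 min.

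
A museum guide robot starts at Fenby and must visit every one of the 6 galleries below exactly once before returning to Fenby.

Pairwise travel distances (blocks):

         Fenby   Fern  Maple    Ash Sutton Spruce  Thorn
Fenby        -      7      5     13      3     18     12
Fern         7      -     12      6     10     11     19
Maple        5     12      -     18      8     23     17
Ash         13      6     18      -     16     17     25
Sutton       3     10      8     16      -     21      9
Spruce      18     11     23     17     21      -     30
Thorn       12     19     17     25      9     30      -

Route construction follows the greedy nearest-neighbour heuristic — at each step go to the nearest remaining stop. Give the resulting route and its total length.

From Fenby: distances to unvisited — Sutton=3, Maple=5, Fern=7, Thorn=12, Ash=13, Spruce=18. Nearest is Sutton (3).
From Sutton: distances to unvisited — Maple=8, Thorn=9, Fern=10, Ash=16, Spruce=21. Nearest is Maple (8).
From Maple: distances to unvisited — Fern=12, Thorn=17, Ash=18, Spruce=23. Nearest is Fern (12).
From Fern: distances to unvisited — Ash=6, Spruce=11, Thorn=19. Nearest is Ash (6).
From Ash: distances to unvisited — Spruce=17, Thorn=25. Nearest is Spruce (17).
From Spruce: distances to unvisited — Thorn=30. Nearest is Thorn (30).
Return Thorn→Fenby: 12.
Total = 3 + 8 + 12 + 6 + 17 + 30 + 12 = 88.

Total distance 88 blocks via the nearest-neighbour route Fenby → Sutton → Maple → Fern → Ash → Spruce → Thorn → Fenby.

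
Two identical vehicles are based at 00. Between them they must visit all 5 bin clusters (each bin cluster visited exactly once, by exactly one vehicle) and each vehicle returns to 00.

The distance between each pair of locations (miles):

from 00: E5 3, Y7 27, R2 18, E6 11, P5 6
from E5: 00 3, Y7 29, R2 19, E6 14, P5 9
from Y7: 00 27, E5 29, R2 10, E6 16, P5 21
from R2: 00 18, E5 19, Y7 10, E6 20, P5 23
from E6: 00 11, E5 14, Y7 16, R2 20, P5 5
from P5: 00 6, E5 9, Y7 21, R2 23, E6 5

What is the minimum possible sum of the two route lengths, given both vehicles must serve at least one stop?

Try each way of splitting the stops between the two vehicles (each non-empty) and, for each split, find the best tour for each vehicle:
  {E5} + {Y7, R2, E6, P5}: 6 + 55 = 61
  {Y7} + {E5, R2, E6, P5}: 54 + 53 = 107
  {E5, Y7} + {R2, E6, P5}: 59 + 49 = 108
  {R2} + {E5, Y7, E6, P5}: 36 + 59 = 95
  {E5, R2} + {Y7, E6, P5}: 40 + 54 = 94
  {Y7, R2} + {E5, E6, P5}: 55 + 28 = 83
  … (15 splits in total)
Best: vehicle 1 00 → E5 → 00 = 6; vehicle 2 00 → R2 → Y7 → E6 → P5 → 00 = 55; combined 61.

Minimum combined distance: 61 miles.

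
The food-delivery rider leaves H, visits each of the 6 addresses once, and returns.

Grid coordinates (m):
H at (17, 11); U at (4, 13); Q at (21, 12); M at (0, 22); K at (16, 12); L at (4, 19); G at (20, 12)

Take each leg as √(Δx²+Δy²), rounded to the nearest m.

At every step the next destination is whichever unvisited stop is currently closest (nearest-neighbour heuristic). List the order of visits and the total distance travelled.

H → [K:1 / G:3 / Q:4 / U:13 / L:15 / M:20] → K (1)
K → [G:4 / Q:5 / U:12 / L:14 / M:19] → G (4)
G → [Q:1 / U:16 / L:17 / M:22] → Q (1)
Q → [U:17 / L:18 / M:23] → U (17)
U → [L:6 / M:10] → L (6)
L → [M:5] → M (5)
Return M→H: 20.
Total = 1 + 4 + 1 + 17 + 6 + 5 + 20 = 54.

Total distance 54 m via the nearest-neighbour route H → K → G → Q → U → L → M → H.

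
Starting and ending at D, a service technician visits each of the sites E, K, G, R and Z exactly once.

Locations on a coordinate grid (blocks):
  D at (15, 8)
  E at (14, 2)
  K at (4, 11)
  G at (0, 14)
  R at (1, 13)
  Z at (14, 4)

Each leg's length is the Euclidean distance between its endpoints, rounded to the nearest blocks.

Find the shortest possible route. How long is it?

Shortest round trip = 40 blocks.

D→E→K→G→R→Z→D: 6+13+5+1+16+4 = 45
D→E→K→G→Z→R→D: 6+13+5+17+16+15 = 72
D→E→K→R→G→Z→D: 6+13+4+1+17+4 = 45
D→E→K→R→Z→G→D: 6+13+4+16+17+16 = 72
D→E→K→Z→G→R→D: 6+13+12+17+1+15 = 64
D→E→K→Z→R→G→D: 6+13+12+16+1+16 = 64
D→E→G→K→R→Z→D: 6+18+5+4+16+4 = 53
D→E→G→K→Z→R→D: 6+18+5+12+16+15 = 72
D→E→G→R→K→Z→D: 6+18+1+4+12+4 = 45
D→E→G→R→Z→K→D: 6+18+1+16+12+11 = 64
D→E→G→Z→K→R→D: 6+18+17+12+4+15 = 72
D→E→G→Z→R→K→D: 6+18+17+16+4+11 = 72
D→E→R→K→G→Z→D: 6+17+4+5+17+4 = 53
D→E→R→K→Z→G→D: 6+17+4+12+17+16 = 72
… (46 more)
D→K→G→R→E→Z→D: 11+5+1+17+2+4 = 40  ← best
The minimum is 40.
One optimal route: D → K → G → R → E → Z → D (or its reverse).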